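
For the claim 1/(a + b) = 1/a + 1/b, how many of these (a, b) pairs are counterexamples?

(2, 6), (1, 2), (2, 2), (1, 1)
Testing each pair:
(2, 6): LHS = 1/8, RHS = 2/3 → counterexample
(1, 2): LHS = 1/3, RHS = 3/2 → counterexample
(2, 2): LHS = 1/4, RHS = 1 → counterexample
(1, 1): LHS = 1/2, RHS = 2 → counterexample

That makes 4 counterexamples.

Answer: 4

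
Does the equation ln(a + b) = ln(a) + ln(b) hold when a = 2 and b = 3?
Fails

Substituting a = 2, b = 3:

LHS = ln(2 + 3) = ln(5) ≈ 1.609
RHS = ln(2) + ln(3) ≈ 1.792

LHS ≠ RHS, so the equation does not hold at this point.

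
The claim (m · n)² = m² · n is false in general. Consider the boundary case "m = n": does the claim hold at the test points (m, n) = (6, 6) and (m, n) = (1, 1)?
Only at (1, 1)

At (6, 6): LHS = 1296 ≠ RHS = 216
At (1, 1): LHS = 1, RHS = 1 → equal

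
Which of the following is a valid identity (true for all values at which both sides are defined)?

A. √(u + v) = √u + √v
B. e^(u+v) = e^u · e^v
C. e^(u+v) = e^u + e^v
A: fails at (3, 4) — LHS = √(7) ≈ 2.646, RHS = √(3) + 2 ≈ 3.732.
B: holds — e.g. at (4, 4), both sides equal e^8 ≈ 2981.
C: fails at (1, 4) — LHS = e^5 ≈ 148.4, RHS = e + e^4 ≈ 57.32.

Answer: B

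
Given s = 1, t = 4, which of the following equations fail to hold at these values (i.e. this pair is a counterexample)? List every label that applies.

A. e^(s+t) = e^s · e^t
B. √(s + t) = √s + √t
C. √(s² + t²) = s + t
Evaluating each claim at the given values:
A. LHS = e^5 ≈ 148.4, RHS = e^5 ≈ 148.4 → holds here (LHS = RHS)
B. LHS = √(5) ≈ 2.236, RHS = 3 → fails here (LHS ≠ RHS)
C. LHS = √(17) ≈ 4.123, RHS = 5 → fails here (LHS ≠ RHS)

Answer: B, C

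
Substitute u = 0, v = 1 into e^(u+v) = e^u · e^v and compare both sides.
LHS = e^(0+1) = e ≈ 2.718
RHS = e^0 · e^1 = e ≈ 2.718

LHS = RHS: the two sides agree.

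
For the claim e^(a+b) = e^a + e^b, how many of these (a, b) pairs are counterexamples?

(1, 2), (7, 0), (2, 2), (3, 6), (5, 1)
5

Testing each pair:
(1, 2): LHS = e^3 ≈ 20.09, RHS = e + e^2 ≈ 10.11 → counterexample
(7, 0): LHS = e^7 ≈ 1097, RHS = 1 + e^7 ≈ 1098 → counterexample
(2, 2): LHS = e^4 ≈ 54.6, RHS = 2·e^2 ≈ 14.78 → counterexample
(3, 6): LHS = e^9 ≈ 8103, RHS = e^3 + e^6 ≈ 423.5 → counterexample
(5, 1): LHS = e^6 ≈ 403.4, RHS = e + e^5 ≈ 151.1 → counterexample

That makes 5 counterexamples.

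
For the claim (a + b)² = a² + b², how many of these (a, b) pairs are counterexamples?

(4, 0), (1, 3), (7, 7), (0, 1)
Testing each pair:
(4, 0): LHS = 16, RHS = 16 → satisfies claim
(1, 3): LHS = 16, RHS = 10 → counterexample
(7, 7): LHS = 196, RHS = 98 → counterexample
(0, 1): LHS = 1, RHS = 1 → satisfies claim

That makes 2 counterexamples.

Answer: 2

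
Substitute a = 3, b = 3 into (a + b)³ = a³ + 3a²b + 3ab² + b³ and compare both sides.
LHS = (3 + 3)³ = 216
RHS = 3³ + 3·3²·3 + 3·3·3² + 3³ = 216

LHS = RHS: the two sides agree.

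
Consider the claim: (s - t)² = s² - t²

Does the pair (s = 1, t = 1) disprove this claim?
No

Substituting s = 1, t = 1:
LHS = (1 - 1)² = 0
RHS = 1² - 1² = 0

The sides agree, so this pair does not disprove the claim.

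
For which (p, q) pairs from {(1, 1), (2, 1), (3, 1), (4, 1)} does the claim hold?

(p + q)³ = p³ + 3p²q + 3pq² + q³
Testing each pair:
(1, 1): LHS = 8, RHS = 8 → holds
(2, 1): LHS = 27, RHS = 27 → holds
(3, 1): LHS = 64, RHS = 64 → holds
(4, 1): LHS = 125, RHS = 125 → holds

Every pair satisfies the claim.

Answer: All pairs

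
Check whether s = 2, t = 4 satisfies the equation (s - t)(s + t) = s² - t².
Substituting s = 2, t = 4:

LHS = (2 - 4)(2 + 4) = -12
RHS = 2² - 4² = -12

LHS = RHS, so the equation holds at this point.

Answer: Holds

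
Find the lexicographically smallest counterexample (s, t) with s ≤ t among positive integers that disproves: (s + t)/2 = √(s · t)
(s, t) = (1, 2)

Substituting (1, 2) into the claim:
LHS = (1 + 2)/2 = 3/2
RHS = √(1 · 2) = √(2) ≈ 1.414

Since LHS ≠ RHS, this pair disproves the claim, and no lexicographically smaller pair (s ≤ t, positive integers) does.

For instance (6, 7) is also a counterexample (LHS = 13/2, RHS = √(42) ≈ 6.481), but it's lexicographically larger.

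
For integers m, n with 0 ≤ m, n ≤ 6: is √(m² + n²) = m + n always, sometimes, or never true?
It holds at (m, n) = (3, 0) (both sides equal 3), but fails at (m, n) = (2, 4) (LHS = 2·√(5) ≈ 4.472, RHS = 6).

Answer: Sometimes true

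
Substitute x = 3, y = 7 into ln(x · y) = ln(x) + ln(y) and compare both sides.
LHS = ln(3 · 7) = ln(21) ≈ 3.045
RHS = ln(3) + ln(7) ≈ 3.045

LHS = RHS: the two sides agree.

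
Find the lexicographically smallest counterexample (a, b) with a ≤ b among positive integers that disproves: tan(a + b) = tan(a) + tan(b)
Substituting (1, 1) into the claim:
LHS = tan(1 + 1) = tan(2) ≈ -2.185
RHS = tan(1) + tan(1) = 2·tan(1) ≈ 3.115

Since LHS ≠ RHS, this pair disproves the claim, and no lexicographically smaller pair (a ≤ b, positive integers) does.

For instance (6, 8) is also a counterexample (LHS = tan(14) ≈ 7.245, RHS = tan(8) + tan(6) ≈ -7.091), but it's lexicographically larger.

Answer: (a, b) = (1, 1)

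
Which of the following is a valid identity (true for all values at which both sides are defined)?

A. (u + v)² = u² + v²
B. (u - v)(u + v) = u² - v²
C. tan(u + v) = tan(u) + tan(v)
B

A: fails at (5, 8) — LHS = 169, RHS = 89.
B: holds — e.g. at (2, 2), both sides equal 0.
C: fails at (2, 3) — LHS = tan(5) ≈ -3.381, RHS = tan(2) + tan(3) ≈ -2.328.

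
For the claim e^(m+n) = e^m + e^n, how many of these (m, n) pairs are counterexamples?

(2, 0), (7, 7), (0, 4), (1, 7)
Testing each pair:
(2, 0): LHS = e^2 ≈ 7.389, RHS = 1 + e^2 ≈ 8.389 → counterexample
(7, 7): LHS = e^14 ≈ 1202604.3, RHS = 2·e^7 ≈ 2193 → counterexample
(0, 4): LHS = e^4 ≈ 54.6, RHS = 1 + e^4 ≈ 55.6 → counterexample
(1, 7): LHS = e^8 ≈ 2981, RHS = e + e^7 ≈ 1099 → counterexample

That makes 4 counterexamples.

Answer: 4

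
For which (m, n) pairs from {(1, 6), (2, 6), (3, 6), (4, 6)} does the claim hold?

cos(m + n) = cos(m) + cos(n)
Testing each pair:
(1, 6): LHS = cos(7) ≈ 0.7539, RHS = cos(1) + cos(6) ≈ 1.5 → fails
(2, 6): LHS = cos(8) ≈ -0.1455, RHS = cos(2) + cos(6) ≈ 0.544 → fails
(3, 6): LHS = cos(9) ≈ -0.9111, RHS = cos(3) + cos(6) ≈ -0.02982 → fails
(4, 6): LHS = cos(10) ≈ -0.8391, RHS = cos(4) + cos(6) ≈ 0.3065 → fails

No pair satisfies the claim.

Answer: None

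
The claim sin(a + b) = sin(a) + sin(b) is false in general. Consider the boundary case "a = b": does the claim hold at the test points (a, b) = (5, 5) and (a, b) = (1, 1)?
No, fails at both test points

At (5, 5): LHS = sin(10) ≈ -0.544 ≠ RHS = 2·sin(5) ≈ -1.918
At (1, 1): LHS = sin(2) ≈ 0.9093 ≠ RHS = 2·sin(1) ≈ 1.683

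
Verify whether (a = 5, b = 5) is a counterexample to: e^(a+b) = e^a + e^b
Substituting a = 5, b = 5:
LHS = e^(5+5) = e^10 ≈ 22026.5
RHS = e^5 + e^5 = 2·e^5 ≈ 296.8

Since LHS ≠ RHS, this pair disproves the claim.

Answer: Yes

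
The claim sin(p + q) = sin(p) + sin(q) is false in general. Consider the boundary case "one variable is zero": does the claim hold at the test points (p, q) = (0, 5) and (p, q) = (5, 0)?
Yes, holds at both test points

At (0, 5): LHS = sin(5) ≈ -0.9589, RHS = sin(5) ≈ -0.9589 → equal
At (5, 0): LHS = sin(5) ≈ -0.9589, RHS = sin(5) ≈ -0.9589 → equal

So the claim does hold at both of these boundary points, even though it is not an identity.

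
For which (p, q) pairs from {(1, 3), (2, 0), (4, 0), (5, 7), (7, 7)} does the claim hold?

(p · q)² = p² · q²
All pairs

Testing each pair:
(1, 3): LHS = 9, RHS = 9 → holds
(2, 0): LHS = 0, RHS = 0 → holds
(4, 0): LHS = 0, RHS = 0 → holds
(5, 7): LHS = 1225, RHS = 1225 → holds
(7, 7): LHS = 2401, RHS = 2401 → holds

Every pair satisfies the claim.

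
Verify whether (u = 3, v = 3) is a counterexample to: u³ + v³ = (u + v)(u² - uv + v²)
Substituting u = 3, v = 3:
LHS = 3³ + 3³ = 54
RHS = (3 + 3)(3² - 3·3 + 3²) = 54

The sides agree, so this pair does not disprove the claim.

Answer: No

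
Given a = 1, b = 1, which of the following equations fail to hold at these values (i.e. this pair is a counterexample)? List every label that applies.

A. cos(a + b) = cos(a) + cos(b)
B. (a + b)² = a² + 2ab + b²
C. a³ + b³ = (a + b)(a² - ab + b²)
Evaluating each claim at the given values:
A. LHS = cos(2) ≈ -0.4161, RHS = 2·cos(1) ≈ 1.081 → fails here (LHS ≠ RHS)
B. LHS = 4, RHS = 4 → holds here (LHS = RHS)
C. LHS = 2, RHS = 2 → holds here (LHS = RHS)

Answer: A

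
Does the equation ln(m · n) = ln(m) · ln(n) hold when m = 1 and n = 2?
Fails

Substituting m = 1, n = 2:

LHS = ln(1 · 2) = ln(2) ≈ 0.6931
RHS = ln(1) · ln(2) = 0

LHS ≠ RHS, so the equation does not hold at this point.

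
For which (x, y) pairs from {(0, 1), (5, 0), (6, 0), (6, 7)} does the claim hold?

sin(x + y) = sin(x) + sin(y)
Testing each pair:
(0, 1): LHS = sin(1) ≈ 0.8415, RHS = sin(1) ≈ 0.8415 → holds
(5, 0): LHS = sin(5) ≈ -0.9589, RHS = sin(5) ≈ -0.9589 → holds
(6, 0): LHS = sin(6) ≈ -0.2794, RHS = sin(6) ≈ -0.2794 → holds
(6, 7): LHS = sin(13) ≈ 0.4202, RHS = sin(6) + sin(7) ≈ 0.3776 → fails

3 of 4 pairs satisfy the claim.

Answer: (0, 1), (5, 0), (6, 0)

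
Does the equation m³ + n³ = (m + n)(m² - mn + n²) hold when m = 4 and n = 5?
Substituting m = 4, n = 5:

LHS = 4³ + 5³ = 189
RHS = (4 + 5)(4² - 4·5 + 5²) = 189

LHS = RHS, so the equation holds at this point.

Answer: Holds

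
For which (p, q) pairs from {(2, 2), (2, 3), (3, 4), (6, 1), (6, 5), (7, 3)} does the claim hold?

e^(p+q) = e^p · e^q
All pairs

Testing each pair:
(2, 2): LHS = e^4 ≈ 54.6, RHS = e^4 ≈ 54.6 → holds
(2, 3): LHS = e^5 ≈ 148.4, RHS = e^5 ≈ 148.4 → holds
(3, 4): LHS = e^7 ≈ 1097, RHS = e^7 ≈ 1097 → holds
(6, 1): LHS = e^7 ≈ 1097, RHS = e^7 ≈ 1097 → holds
(6, 5): LHS = e^11 ≈ 59874.1, RHS = e^11 ≈ 59874.1 → holds
(7, 3): LHS = e^10 ≈ 22026.5, RHS = e^10 ≈ 22026.5 → holds

Every pair satisfies the claim.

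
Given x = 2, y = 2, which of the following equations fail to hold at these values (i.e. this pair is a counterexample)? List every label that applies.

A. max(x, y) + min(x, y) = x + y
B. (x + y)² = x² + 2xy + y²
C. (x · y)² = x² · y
C

Evaluating each claim at the given values:
A. LHS = 4, RHS = 4 → holds here (LHS = RHS)
B. LHS = 16, RHS = 16 → holds here (LHS = RHS)
C. LHS = 16, RHS = 8 → fails here (LHS ≠ RHS)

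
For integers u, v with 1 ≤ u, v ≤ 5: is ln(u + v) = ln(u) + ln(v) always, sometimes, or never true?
Sometimes true

It holds at (u, v) = (2, 2) (both sides equal ln(4) ≈ 1.386), but fails at (u, v) = (4, 3) (LHS = ln(7) ≈ 1.946, RHS = ln(3) + ln(4) ≈ 2.485).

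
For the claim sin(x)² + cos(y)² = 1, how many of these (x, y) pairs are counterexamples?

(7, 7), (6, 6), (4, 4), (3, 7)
Testing each pair:
(7, 7): LHS = sin(7)² + cos(7)² = 1, RHS = 1 → satisfies claim
(6, 6): LHS = sin(6)² + cos(6)² = 1, RHS = 1 → satisfies claim
(4, 4): LHS = cos(4)² + sin(4)² = 1, RHS = 1 → satisfies claim
(3, 7): LHS = sin(3)² + cos(7)² ≈ 0.5883, RHS = 1 → counterexample

That makes 1 counterexample.

Answer: 1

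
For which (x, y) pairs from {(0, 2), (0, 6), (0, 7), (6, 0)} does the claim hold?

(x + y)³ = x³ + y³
Testing each pair:
(0, 2): LHS = 8, RHS = 8 → holds
(0, 6): LHS = 216, RHS = 216 → holds
(0, 7): LHS = 343, RHS = 343 → holds
(6, 0): LHS = 216, RHS = 216 → holds

Every pair satisfies the claim.

Answer: All pairs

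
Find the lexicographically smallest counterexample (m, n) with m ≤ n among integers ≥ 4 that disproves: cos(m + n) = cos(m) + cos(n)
(m, n) = (4, 4)

Substituting (4, 4) into the claim:
LHS = cos(4 + 4) = cos(8) ≈ -0.1455
RHS = cos(4) + cos(4) = 2·cos(4) ≈ -1.307

Since LHS ≠ RHS, this pair disproves the claim, and no lexicographically smaller pair (m ≤ n, integers ≥ 4) does.

For instance (4, 8) is also a counterexample (LHS = cos(12) ≈ 0.8439, RHS = cos(4) + cos(8) ≈ -0.7991), but it's lexicographically larger.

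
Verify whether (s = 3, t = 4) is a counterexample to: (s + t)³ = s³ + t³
Yes

Substituting s = 3, t = 4:
LHS = (3 + 4)³ = 343
RHS = 3³ + 4³ = 91

Since LHS ≠ RHS, this pair disproves the claim.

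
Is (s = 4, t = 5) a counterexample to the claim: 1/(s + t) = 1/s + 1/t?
Yes

Substituting s = 4, t = 5:
LHS = 1/(4 + 5) = 1/9
RHS = 1/4 + 1/5 = 9/20

Since LHS ≠ RHS, this pair disproves the claim.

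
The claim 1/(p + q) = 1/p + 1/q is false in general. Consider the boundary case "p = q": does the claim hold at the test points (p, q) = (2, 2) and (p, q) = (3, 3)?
No, fails at both test points

At (2, 2): LHS = 1/4 ≠ RHS = 1
At (3, 3): LHS = 1/6 ≠ RHS = 2/3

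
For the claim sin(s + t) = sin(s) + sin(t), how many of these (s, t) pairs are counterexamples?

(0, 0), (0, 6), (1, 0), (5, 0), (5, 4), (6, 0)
1

Testing each pair:
(0, 0): LHS = 0, RHS = 0 → satisfies claim
(0, 6): LHS = sin(6) ≈ -0.2794, RHS = sin(6) ≈ -0.2794 → satisfies claim
(1, 0): LHS = sin(1) ≈ 0.8415, RHS = sin(1) ≈ 0.8415 → satisfies claim
(5, 0): LHS = sin(5) ≈ -0.9589, RHS = sin(5) ≈ -0.9589 → satisfies claim
(5, 4): LHS = sin(9) ≈ 0.4121, RHS = sin(5) + sin(4) ≈ -1.716 → counterexample
(6, 0): LHS = sin(6) ≈ -0.2794, RHS = sin(6) ≈ -0.2794 → satisfies claim

That makes 1 counterexample.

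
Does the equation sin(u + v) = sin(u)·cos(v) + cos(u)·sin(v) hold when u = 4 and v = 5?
Holds

Substituting u = 4, v = 5:

LHS = sin(4 + 5) = sin(9) ≈ 0.4121
RHS = sin(4)·cos(5) + cos(4)·sin(5) = sin(4)·cos(5) + sin(5)·cos(4) ≈ 0.4121

LHS = RHS, so the equation holds at this point.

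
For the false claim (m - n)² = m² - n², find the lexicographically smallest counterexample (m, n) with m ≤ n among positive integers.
At (1, 1): both sides equal 0, so it holds there.

Substituting (1, 2) into the claim:
LHS = (1 - 2)² = 1
RHS = 1² - 2² = -3

Since LHS ≠ RHS, this pair disproves the claim, and no lexicographically smaller pair (m ≤ n, positive integers) does.

For instance (6, 8) is also a counterexample (LHS = 4, RHS = -28), but it's lexicographically larger.

Answer: (m, n) = (1, 2)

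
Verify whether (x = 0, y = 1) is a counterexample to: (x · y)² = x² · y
Substituting x = 0, y = 1:
LHS = (0 · 1)² = 0
RHS = 0² · 1 = 0

The sides agree, so this pair does not disprove the claim.

Answer: No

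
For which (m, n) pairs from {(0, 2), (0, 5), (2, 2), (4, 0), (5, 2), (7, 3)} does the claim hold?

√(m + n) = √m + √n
(0, 2), (0, 5), (4, 0)

Testing each pair:
(0, 2): LHS = √(2) ≈ 1.414, RHS = √(2) ≈ 1.414 → holds
(0, 5): LHS = √(5) ≈ 2.236, RHS = √(5) ≈ 2.236 → holds
(2, 2): LHS = 2, RHS = 2·√(2) ≈ 2.828 → fails
(4, 0): LHS = 2, RHS = 2 → holds
(5, 2): LHS = √(7) ≈ 2.646, RHS = √(2) + √(5) ≈ 3.65 → fails
(7, 3): LHS = √(10) ≈ 3.162, RHS = √(3) + √(7) ≈ 4.378 → fails

3 of 6 pairs satisfy the claim.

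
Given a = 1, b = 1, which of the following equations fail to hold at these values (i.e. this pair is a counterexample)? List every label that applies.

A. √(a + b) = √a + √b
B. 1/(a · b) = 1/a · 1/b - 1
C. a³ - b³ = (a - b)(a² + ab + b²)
Evaluating each claim at the given values:
A. LHS = √(2) ≈ 1.414, RHS = 2 → fails here (LHS ≠ RHS)
B. LHS = 1, RHS = 0 → fails here (LHS ≠ RHS)
C. LHS = 0, RHS = 0 → holds here (LHS = RHS)

Answer: A, B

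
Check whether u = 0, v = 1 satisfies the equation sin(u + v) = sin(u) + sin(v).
Holds

Substituting u = 0, v = 1:

LHS = sin(0 + 1) = sin(1) ≈ 0.8415
RHS = sin(0) + sin(1) = sin(1) ≈ 0.8415

LHS = RHS, so the equation holds at this point.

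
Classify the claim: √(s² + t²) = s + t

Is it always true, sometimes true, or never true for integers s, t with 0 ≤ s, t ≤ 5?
It holds at (s, t) = (4, 0) (both sides equal 4), but fails at (s, t) = (1, 4) (LHS = √(17) ≈ 4.123, RHS = 5).

Answer: Sometimes true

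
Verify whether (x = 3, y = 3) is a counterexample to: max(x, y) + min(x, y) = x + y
No

Substituting x = 3, y = 3:
LHS = max(3, 3) + min(3, 3) = 6
RHS = 3 + 3 = 6

The sides agree, so this pair does not disprove the claim.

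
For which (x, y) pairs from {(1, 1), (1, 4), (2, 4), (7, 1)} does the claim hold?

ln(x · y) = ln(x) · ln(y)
Testing each pair:
(1, 1): LHS = 0, RHS = 0 → holds
(1, 4): LHS = ln(4) ≈ 1.386, RHS = 0 → fails
(2, 4): LHS = ln(8) ≈ 2.079, RHS = ln(2)·ln(4) ≈ 0.9609 → fails
(7, 1): LHS = ln(7) ≈ 1.946, RHS = 0 → fails

1 of 4 pairs satisfies the claim.

Answer: (1, 1)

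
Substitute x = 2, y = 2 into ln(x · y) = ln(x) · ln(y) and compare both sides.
LHS = ln(2 · 2) = ln(4) ≈ 1.386
RHS = ln(2) · ln(2) = ln(2)² ≈ 0.4805

LHS ≠ RHS (they differ by about 0.9058), so the equation does not hold here.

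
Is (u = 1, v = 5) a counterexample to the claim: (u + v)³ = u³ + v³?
Yes

Substituting u = 1, v = 5:
LHS = (1 + 5)³ = 216
RHS = 1³ + 5³ = 126

Since LHS ≠ RHS, this pair disproves the claim.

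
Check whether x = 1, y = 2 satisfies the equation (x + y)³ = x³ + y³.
Fails

Substituting x = 1, y = 2:

LHS = (1 + 2)³ = 27
RHS = 1³ + 2³ = 9

LHS ≠ RHS, so the equation does not hold at this point.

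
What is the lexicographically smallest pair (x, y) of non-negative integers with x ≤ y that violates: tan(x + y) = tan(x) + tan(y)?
(x, y) = (1, 1)

At (0, 4): both sides equal tan(4) ≈ 1.158, so it holds there.

Substituting (1, 1) into the claim:
LHS = tan(1 + 1) = tan(2) ≈ -2.185
RHS = tan(1) + tan(1) = 2·tan(1) ≈ 3.115

Since LHS ≠ RHS, this pair disproves the claim, and no lexicographically smaller pair (x ≤ y, non-negative integers) does.

For instance (2, 4) is also a counterexample (LHS = tan(6) ≈ -0.291, RHS = tan(2) + tan(4) ≈ -1.027), but it's lexicographically larger.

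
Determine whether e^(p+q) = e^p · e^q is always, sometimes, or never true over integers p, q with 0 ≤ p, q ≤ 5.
The identity holds for every pair in the range. For instance at (p, q) = (3, 3): both sides equal e^6 ≈ 403.4.

Answer: Always true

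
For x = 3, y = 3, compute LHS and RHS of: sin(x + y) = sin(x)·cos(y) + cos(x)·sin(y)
LHS = sin(3 + 3) = sin(6) ≈ -0.2794
RHS = sin(3)·cos(3) + cos(3)·sin(3) = 2·sin(3)·cos(3) ≈ -0.2794

LHS = RHS: the two sides agree.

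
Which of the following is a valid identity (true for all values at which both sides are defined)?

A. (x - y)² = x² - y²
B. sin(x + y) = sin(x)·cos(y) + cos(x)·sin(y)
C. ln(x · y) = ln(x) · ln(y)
A: fails at (2, 5) — LHS = 9, RHS = -21.
B: holds — e.g. at (3, 5), both sides equal sin(8) ≈ 0.9894.
C: fails at (1, 4) — LHS = ln(4) ≈ 1.386, RHS = 0.

Answer: B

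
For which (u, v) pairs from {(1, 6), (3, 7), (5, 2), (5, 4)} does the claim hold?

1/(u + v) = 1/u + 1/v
None

Testing each pair:
(1, 6): LHS = 1/7, RHS = 7/6 → fails
(3, 7): LHS = 1/10, RHS = 10/21 → fails
(5, 2): LHS = 1/7, RHS = 7/10 → fails
(5, 4): LHS = 1/9, RHS = 9/20 → fails

No pair satisfies the claim.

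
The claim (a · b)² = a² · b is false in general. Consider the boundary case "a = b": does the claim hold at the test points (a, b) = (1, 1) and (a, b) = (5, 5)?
At (1, 1): LHS = 1, RHS = 1 → equal
At (5, 5): LHS = 625 ≠ RHS = 125

Answer: Only at (1, 1)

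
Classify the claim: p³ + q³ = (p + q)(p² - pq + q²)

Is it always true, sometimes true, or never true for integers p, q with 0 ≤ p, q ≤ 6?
The identity holds for every pair in the range. For instance at (p, q) = (1, 4): both sides equal 65.

Answer: Always true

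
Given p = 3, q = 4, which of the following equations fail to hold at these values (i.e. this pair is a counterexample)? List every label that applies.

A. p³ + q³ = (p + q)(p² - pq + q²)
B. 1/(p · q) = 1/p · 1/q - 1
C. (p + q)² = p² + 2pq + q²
Evaluating each claim at the given values:
A. LHS = 91, RHS = 91 → holds here (LHS = RHS)
B. LHS = 1/12, RHS = -11/12 → fails here (LHS ≠ RHS)
C. LHS = 49, RHS = 49 → holds here (LHS = RHS)

Answer: B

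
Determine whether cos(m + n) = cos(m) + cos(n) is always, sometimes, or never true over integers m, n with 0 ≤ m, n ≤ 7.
Never true

The claim fails for every pair in the range. For instance at (m, n) = (3, 1): LHS = cos(4) ≈ -0.6536, RHS = cos(3) + cos(1) ≈ -0.4497.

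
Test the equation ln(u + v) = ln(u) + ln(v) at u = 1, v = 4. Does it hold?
Fails

Substituting u = 1, v = 4:

LHS = ln(1 + 4) = ln(5) ≈ 1.609
RHS = ln(1) + ln(4) = ln(4) ≈ 1.386

LHS ≠ RHS, so the equation does not hold at this point.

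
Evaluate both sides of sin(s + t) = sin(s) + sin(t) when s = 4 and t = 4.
LHS = sin(4 + 4) = sin(8) ≈ 0.9894
RHS = sin(4) + sin(4) = 2·sin(4) ≈ -1.514

LHS ≠ RHS (they differ by about 2.503), so the equation does not hold here.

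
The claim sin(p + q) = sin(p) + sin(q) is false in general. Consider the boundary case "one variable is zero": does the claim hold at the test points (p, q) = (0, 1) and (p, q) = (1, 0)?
Yes, holds at both test points

At (0, 1): LHS = sin(1) ≈ 0.8415, RHS = sin(1) ≈ 0.8415 → equal
At (1, 0): LHS = sin(1) ≈ 0.8415, RHS = sin(1) ≈ 0.8415 → equal

So the claim does hold at both of these boundary points, even though it is not an identity.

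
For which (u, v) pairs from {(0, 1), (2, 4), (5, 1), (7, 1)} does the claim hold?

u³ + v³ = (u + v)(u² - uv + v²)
Testing each pair:
(0, 1): LHS = 1, RHS = 1 → holds
(2, 4): LHS = 72, RHS = 72 → holds
(5, 1): LHS = 126, RHS = 126 → holds
(7, 1): LHS = 344, RHS = 344 → holds

Every pair satisfies the claim.

Answer: All pairs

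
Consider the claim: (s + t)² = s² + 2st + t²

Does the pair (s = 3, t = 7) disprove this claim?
Substituting s = 3, t = 7:
LHS = (3 + 7)² = 100
RHS = 3² + 2·3·7 + 7² = 100

The sides agree, so this pair does not disprove the claim.

Answer: No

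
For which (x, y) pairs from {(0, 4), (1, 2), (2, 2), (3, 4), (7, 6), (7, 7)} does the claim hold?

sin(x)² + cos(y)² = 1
Testing each pair:
(0, 4): LHS = cos(4)² ≈ 0.4272, RHS = 1 → fails
(1, 2): LHS = cos(2)² + sin(1)² ≈ 0.8813, RHS = 1 → fails
(2, 2): LHS = cos(2)² + sin(2)² = 1, RHS = 1 → holds
(3, 4): LHS = sin(3)² + cos(4)² ≈ 0.4472, RHS = 1 → fails
(7, 6): LHS = sin(7)² + cos(6)² ≈ 1.354, RHS = 1 → fails
(7, 7): LHS = sin(7)² + cos(7)² = 1, RHS = 1 → holds

2 of 6 pairs satisfy the claim.

Answer: (2, 2), (7, 7)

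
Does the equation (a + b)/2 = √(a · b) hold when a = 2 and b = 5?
Substituting a = 2, b = 5:

LHS = (2 + 5)/2 = 7/2
RHS = √(2 · 5) = √(10) ≈ 3.162

LHS ≠ RHS, so the equation does not hold at this point.

Answer: Fails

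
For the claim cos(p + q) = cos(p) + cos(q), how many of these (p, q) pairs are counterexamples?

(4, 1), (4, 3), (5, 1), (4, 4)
4

Testing each pair:
(4, 1): LHS = cos(5) ≈ 0.2837, RHS = cos(4) + cos(1) ≈ -0.1133 → counterexample
(4, 3): LHS = cos(7) ≈ 0.7539, RHS = cos(3) + cos(4) ≈ -1.644 → counterexample
(5, 1): LHS = cos(6) ≈ 0.9602, RHS = cos(5) + cos(1) ≈ 0.824 → counterexample
(4, 4): LHS = cos(8) ≈ -0.1455, RHS = 2·cos(4) ≈ -1.307 → counterexample

That makes 4 counterexamples.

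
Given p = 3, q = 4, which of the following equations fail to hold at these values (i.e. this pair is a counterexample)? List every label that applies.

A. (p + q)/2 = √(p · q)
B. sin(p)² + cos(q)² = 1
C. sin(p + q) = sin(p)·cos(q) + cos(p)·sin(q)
Evaluating each claim at the given values:
A. LHS = 7/2, RHS = 2·√(3) ≈ 3.464 → fails here (LHS ≠ RHS)
B. LHS = sin(3)² + cos(4)² ≈ 0.4472, RHS = 1 → fails here (LHS ≠ RHS)
C. LHS = sin(7) ≈ 0.657, RHS = sin(3)·cos(4) + sin(4)·cos(3) ≈ 0.657 → holds here (LHS = RHS)

Answer: A, B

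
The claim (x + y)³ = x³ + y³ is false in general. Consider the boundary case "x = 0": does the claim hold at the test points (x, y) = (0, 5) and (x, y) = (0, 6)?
Yes, holds at both test points

At (0, 5): LHS = 125, RHS = 125 → equal
At (0, 6): LHS = 216, RHS = 216 → equal

So the claim does hold at both of these boundary points, even though it is not an identity.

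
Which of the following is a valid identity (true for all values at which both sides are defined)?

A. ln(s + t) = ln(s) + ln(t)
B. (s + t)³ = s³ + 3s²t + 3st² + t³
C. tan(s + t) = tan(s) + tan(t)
B

A: fails at (1, 1) — LHS = ln(2) ≈ 0.6931, RHS = 0.
B: holds — e.g. at (2, 2), both sides equal 64.
C: fails at (2, 5) — LHS = tan(7) ≈ 0.8714, RHS = tan(5) + tan(2) ≈ -5.566.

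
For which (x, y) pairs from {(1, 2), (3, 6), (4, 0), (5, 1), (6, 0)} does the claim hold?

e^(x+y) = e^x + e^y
None

Testing each pair:
(1, 2): LHS = e^3 ≈ 20.09, RHS = e + e^2 ≈ 10.11 → fails
(3, 6): LHS = e^9 ≈ 8103, RHS = e^3 + e^6 ≈ 423.5 → fails
(4, 0): LHS = e^4 ≈ 54.6, RHS = 1 + e^4 ≈ 55.6 → fails
(5, 1): LHS = e^6 ≈ 403.4, RHS = e + e^5 ≈ 151.1 → fails
(6, 0): LHS = e^6 ≈ 403.4, RHS = 1 + e^6 ≈ 404.4 → fails

No pair satisfies the claim.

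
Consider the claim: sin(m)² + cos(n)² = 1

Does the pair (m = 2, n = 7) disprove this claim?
Substituting m = 2, n = 7:
LHS = sin(2)² + cos(7)² ≈ 1.395
RHS = 1

Since LHS ≠ RHS, this pair disproves the claim.

Answer: Yes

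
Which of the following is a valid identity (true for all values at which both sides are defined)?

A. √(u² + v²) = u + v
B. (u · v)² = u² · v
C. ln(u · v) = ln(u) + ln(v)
C

A: fails at (2, 4) — LHS = 2·√(5) ≈ 4.472, RHS = 6.
B: fails at (4, 6) — LHS = 576, RHS = 96.
C: holds — e.g. at (2, 3), both sides equal ln(6) ≈ 1.792.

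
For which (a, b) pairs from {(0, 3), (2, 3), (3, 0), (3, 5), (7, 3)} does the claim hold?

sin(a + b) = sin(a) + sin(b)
Testing each pair:
(0, 3): LHS = sin(3) ≈ 0.1411, RHS = sin(3) ≈ 0.1411 → holds
(2, 3): LHS = sin(5) ≈ -0.9589, RHS = sin(3) + sin(2) ≈ 1.05 → fails
(3, 0): LHS = sin(3) ≈ 0.1411, RHS = sin(3) ≈ 0.1411 → holds
(3, 5): LHS = sin(8) ≈ 0.9894, RHS = sin(5) + sin(3) ≈ -0.8178 → fails
(7, 3): LHS = sin(10) ≈ -0.544, RHS = sin(3) + sin(7) ≈ 0.7981 → fails

2 of 5 pairs satisfy the claim.

Answer: (0, 3), (3, 0)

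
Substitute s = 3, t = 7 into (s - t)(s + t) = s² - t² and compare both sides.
LHS = (3 - 7)(3 + 7) = -40
RHS = 3² - 7² = -40

LHS = RHS: the two sides agree.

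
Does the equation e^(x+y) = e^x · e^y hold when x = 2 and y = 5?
Substituting x = 2, y = 5:

LHS = e^(2+5) = e^7 ≈ 1097
RHS = e^2 · e^5 = e^7 ≈ 1097

LHS = RHS, so the equation holds at this point.

Answer: Holds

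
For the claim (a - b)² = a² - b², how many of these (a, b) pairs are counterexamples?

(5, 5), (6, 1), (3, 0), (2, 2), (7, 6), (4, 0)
Testing each pair:
(5, 5): LHS = 0, RHS = 0 → satisfies claim
(6, 1): LHS = 25, RHS = 35 → counterexample
(3, 0): LHS = 9, RHS = 9 → satisfies claim
(2, 2): LHS = 0, RHS = 0 → satisfies claim
(7, 6): LHS = 1, RHS = 13 → counterexample
(4, 0): LHS = 16, RHS = 16 → satisfies claim

That makes 2 counterexamples.

Answer: 2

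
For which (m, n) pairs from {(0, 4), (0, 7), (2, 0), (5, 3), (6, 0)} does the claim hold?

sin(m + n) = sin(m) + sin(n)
(0, 4), (0, 7), (2, 0), (6, 0)

Testing each pair:
(0, 4): LHS = sin(4) ≈ -0.7568, RHS = sin(4) ≈ -0.7568 → holds
(0, 7): LHS = sin(7) ≈ 0.657, RHS = sin(7) ≈ 0.657 → holds
(2, 0): LHS = sin(2) ≈ 0.9093, RHS = sin(2) ≈ 0.9093 → holds
(5, 3): LHS = sin(8) ≈ 0.9894, RHS = sin(5) + sin(3) ≈ -0.8178 → fails
(6, 0): LHS = sin(6) ≈ -0.2794, RHS = sin(6) ≈ -0.2794 → holds

4 of 5 pairs satisfy the claim.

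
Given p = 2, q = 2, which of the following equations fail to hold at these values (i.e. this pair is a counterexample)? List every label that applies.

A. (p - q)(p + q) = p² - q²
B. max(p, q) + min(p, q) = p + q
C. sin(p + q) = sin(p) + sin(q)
C

Evaluating each claim at the given values:
A. LHS = 0, RHS = 0 → holds here (LHS = RHS)
B. LHS = 4, RHS = 4 → holds here (LHS = RHS)
C. LHS = sin(4) ≈ -0.7568, RHS = 2·sin(2) ≈ 1.819 → fails here (LHS ≠ RHS)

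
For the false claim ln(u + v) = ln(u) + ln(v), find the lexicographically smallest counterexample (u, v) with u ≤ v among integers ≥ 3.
Substituting (3, 3) into the claim:
LHS = ln(3 + 3) = ln(6) ≈ 1.792
RHS = ln(3) + ln(3) = 2·ln(3) ≈ 2.197

Since LHS ≠ RHS, this pair disproves the claim, and no lexicographically smaller pair (u ≤ v, integers ≥ 3) does.

For instance (4, 6) is also a counterexample (LHS = ln(10) ≈ 2.303, RHS = ln(4) + ln(6) ≈ 3.178), but it's lexicographically larger.

Answer: (u, v) = (3, 3)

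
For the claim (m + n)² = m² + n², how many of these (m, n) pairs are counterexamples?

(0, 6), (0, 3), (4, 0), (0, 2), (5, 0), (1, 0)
0

Testing each pair:
(0, 6): LHS = 36, RHS = 36 → satisfies claim
(0, 3): LHS = 9, RHS = 9 → satisfies claim
(4, 0): LHS = 16, RHS = 16 → satisfies claim
(0, 2): LHS = 4, RHS = 4 → satisfies claim
(5, 0): LHS = 25, RHS = 25 → satisfies claim
(1, 0): LHS = 1, RHS = 1 → satisfies claim

That makes 0 counterexamples.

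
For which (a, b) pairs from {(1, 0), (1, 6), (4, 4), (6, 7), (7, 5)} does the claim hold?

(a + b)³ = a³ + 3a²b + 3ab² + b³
All pairs

Testing each pair:
(1, 0): LHS = 1, RHS = 1 → holds
(1, 6): LHS = 343, RHS = 343 → holds
(4, 4): LHS = 512, RHS = 512 → holds
(6, 7): LHS = 2197, RHS = 2197 → holds
(7, 5): LHS = 1728, RHS = 1728 → holds

Every pair satisfies the claim.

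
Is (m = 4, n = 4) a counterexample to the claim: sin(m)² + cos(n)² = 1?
Substituting m = 4, n = 4:
LHS = sin(4)² + cos(4)² = 1
RHS = 1

The sides agree, so this pair does not disprove the claim.

Answer: No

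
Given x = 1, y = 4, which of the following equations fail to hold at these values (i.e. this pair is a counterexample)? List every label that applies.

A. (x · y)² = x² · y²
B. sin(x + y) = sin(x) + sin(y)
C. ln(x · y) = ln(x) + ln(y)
Evaluating each claim at the given values:
A. LHS = 16, RHS = 16 → holds here (LHS = RHS)
B. LHS = sin(5) ≈ -0.9589, RHS = sin(4) + sin(1) ≈ 0.08467 → fails here (LHS ≠ RHS)
C. LHS = ln(4) ≈ 1.386, RHS = ln(4) ≈ 1.386 → holds here (LHS = RHS)

Answer: B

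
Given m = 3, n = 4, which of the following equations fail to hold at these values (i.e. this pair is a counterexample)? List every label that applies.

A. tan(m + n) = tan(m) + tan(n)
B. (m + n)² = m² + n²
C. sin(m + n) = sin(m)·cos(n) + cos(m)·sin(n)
A, B

Evaluating each claim at the given values:
A. LHS = tan(7) ≈ 0.8714, RHS = tan(3) + tan(4) ≈ 1.015 → fails here (LHS ≠ RHS)
B. LHS = 49, RHS = 25 → fails here (LHS ≠ RHS)
C. LHS = sin(7) ≈ 0.657, RHS = sin(3)·cos(4) + sin(4)·cos(3) ≈ 0.657 → holds here (LHS = RHS)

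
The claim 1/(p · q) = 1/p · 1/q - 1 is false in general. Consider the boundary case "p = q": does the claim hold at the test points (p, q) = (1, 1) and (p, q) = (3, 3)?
At (1, 1): LHS = 1 ≠ RHS = 0
At (3, 3): LHS = 1/9 ≠ RHS = -8/9

Answer: No, fails at both test points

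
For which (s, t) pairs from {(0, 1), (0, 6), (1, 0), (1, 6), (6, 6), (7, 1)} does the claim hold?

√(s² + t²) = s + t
(0, 1), (0, 6), (1, 0)

Testing each pair:
(0, 1): LHS = 1, RHS = 1 → holds
(0, 6): LHS = 6, RHS = 6 → holds
(1, 0): LHS = 1, RHS = 1 → holds
(1, 6): LHS = √(37) ≈ 6.083, RHS = 7 → fails
(6, 6): LHS = 6·√(2) ≈ 8.485, RHS = 12 → fails
(7, 1): LHS = 5·√(2) ≈ 7.071, RHS = 8 → fails

3 of 6 pairs satisfy the claim.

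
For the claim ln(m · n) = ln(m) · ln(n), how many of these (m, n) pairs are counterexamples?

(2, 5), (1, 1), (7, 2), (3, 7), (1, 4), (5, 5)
5

Testing each pair:
(2, 5): LHS = ln(10) ≈ 2.303, RHS = ln(2)·ln(5) ≈ 1.116 → counterexample
(1, 1): LHS = 0, RHS = 0 → satisfies claim
(7, 2): LHS = ln(14) ≈ 2.639, RHS = ln(2)·ln(7) ≈ 1.349 → counterexample
(3, 7): LHS = ln(21) ≈ 3.045, RHS = ln(3)·ln(7) ≈ 2.138 → counterexample
(1, 4): LHS = ln(4) ≈ 1.386, RHS = 0 → counterexample
(5, 5): LHS = ln(25) ≈ 3.219, RHS = ln(5)² ≈ 2.59 → counterexample

That makes 5 counterexamples.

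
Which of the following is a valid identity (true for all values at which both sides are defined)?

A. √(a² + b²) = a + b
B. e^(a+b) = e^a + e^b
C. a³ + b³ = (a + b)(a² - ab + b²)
A: fails at (2, 3) — LHS = √(13) ≈ 3.606, RHS = 5.
B: fails at (2, 2) — LHS = e^4 ≈ 54.6, RHS = 2·e^2 ≈ 14.78.
C: holds — e.g. at (3, 7), both sides equal 370.

Answer: C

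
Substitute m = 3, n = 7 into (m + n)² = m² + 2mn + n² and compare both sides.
LHS = (3 + 7)² = 100
RHS = 3² + 2·3·7 + 7² = 100

LHS = RHS: the two sides agree.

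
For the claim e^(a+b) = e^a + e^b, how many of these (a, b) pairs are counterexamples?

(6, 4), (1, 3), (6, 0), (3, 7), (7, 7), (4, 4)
6

Testing each pair:
(6, 4): LHS = e^10 ≈ 22026.5, RHS = e^4 + e^6 ≈ 458 → counterexample
(1, 3): LHS = e^4 ≈ 54.6, RHS = e + e^3 ≈ 22.8 → counterexample
(6, 0): LHS = e^6 ≈ 403.4, RHS = 1 + e^6 ≈ 404.4 → counterexample
(3, 7): LHS = e^10 ≈ 22026.5, RHS = e^3 + e^7 ≈ 1117 → counterexample
(7, 7): LHS = e^14 ≈ 1202604.3, RHS = 2·e^7 ≈ 2193 → counterexample
(4, 4): LHS = e^8 ≈ 2981, RHS = 2·e^4 ≈ 109.2 → counterexample

That makes 6 counterexamples.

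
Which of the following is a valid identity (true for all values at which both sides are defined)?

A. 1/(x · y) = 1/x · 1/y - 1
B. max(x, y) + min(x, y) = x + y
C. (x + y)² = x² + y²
B

A: fails at (1, 4) — LHS = 1/4, RHS = -3/4.
B: holds — e.g. at (3, 5), both sides equal 8.
C: fails at (2, 2) — LHS = 16, RHS = 8.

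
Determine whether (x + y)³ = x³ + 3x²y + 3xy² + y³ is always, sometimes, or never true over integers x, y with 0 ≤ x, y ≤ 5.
The identity holds for every pair in the range. For instance at (x, y) = (4, 5): both sides equal 729.

Answer: Always true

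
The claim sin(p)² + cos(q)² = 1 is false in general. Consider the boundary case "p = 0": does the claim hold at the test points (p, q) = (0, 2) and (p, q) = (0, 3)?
No, fails at both test points

At (0, 2): LHS = cos(2)² ≈ 0.1732 ≠ RHS = 1
At (0, 3): LHS = cos(3)² ≈ 0.9801 ≠ RHS = 1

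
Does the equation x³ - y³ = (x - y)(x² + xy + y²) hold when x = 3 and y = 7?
Holds

Substituting x = 3, y = 7:

LHS = 3³ - 7³ = -316
RHS = (3 - 7)(3² + 3·7 + 7²) = -316

LHS = RHS, so the equation holds at this point.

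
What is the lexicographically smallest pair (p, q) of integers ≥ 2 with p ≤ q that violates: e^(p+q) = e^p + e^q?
Substituting (2, 2) into the claim:
LHS = e^(2+2) = e^4 ≈ 54.6
RHS = e^2 + e^2 = 2·e^2 ≈ 14.78

Since LHS ≠ RHS, this pair disproves the claim, and no lexicographically smaller pair (p ≤ q, integers ≥ 2) does.

For instance (8, 8) is also a counterexample (LHS = e^16 ≈ 8886110.5, RHS = 2·e^8 ≈ 5962), but it's lexicographically larger.

Answer: (p, q) = (2, 2)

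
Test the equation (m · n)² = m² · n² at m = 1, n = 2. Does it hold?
Holds

Substituting m = 1, n = 2:

LHS = (1 · 2)² = 4
RHS = 1² · 2² = 4

LHS = RHS, so the equation holds at this point.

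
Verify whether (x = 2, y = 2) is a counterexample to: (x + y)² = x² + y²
Substituting x = 2, y = 2:
LHS = (2 + 2)² = 16
RHS = 2² + 2² = 8

Since LHS ≠ RHS, this pair disproves the claim.

Answer: Yes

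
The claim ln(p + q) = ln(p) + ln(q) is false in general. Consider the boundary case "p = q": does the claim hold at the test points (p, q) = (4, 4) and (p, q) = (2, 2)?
Only at (2, 2)

At (4, 4): LHS = ln(8) ≈ 2.079 ≠ RHS = 2·ln(4) ≈ 2.773
At (2, 2): LHS = ln(4) ≈ 1.386, RHS = 2·ln(2) ≈ 1.386 → equal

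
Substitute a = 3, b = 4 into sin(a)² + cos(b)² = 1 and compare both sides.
LHS = sin(3)² + cos(4)² ≈ 0.4472
RHS = 1

LHS ≠ RHS (they differ by about 0.5528), so the equation does not hold here.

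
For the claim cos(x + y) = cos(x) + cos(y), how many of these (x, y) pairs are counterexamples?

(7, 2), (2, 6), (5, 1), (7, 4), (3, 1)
Testing each pair:
(7, 2): LHS = cos(9) ≈ -0.9111, RHS = cos(2) + cos(7) ≈ 0.3378 → counterexample
(2, 6): LHS = cos(8) ≈ -0.1455, RHS = cos(2) + cos(6) ≈ 0.544 → counterexample
(5, 1): LHS = cos(6) ≈ 0.9602, RHS = cos(5) + cos(1) ≈ 0.824 → counterexample
(7, 4): LHS = cos(11) ≈ 0.004426, RHS = cos(4) + cos(7) ≈ 0.1003 → counterexample
(3, 1): LHS = cos(4) ≈ -0.6536, RHS = cos(3) + cos(1) ≈ -0.4497 → counterexample

That makes 5 counterexamples.

Answer: 5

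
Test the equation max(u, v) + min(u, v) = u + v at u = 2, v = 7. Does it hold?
Substituting u = 2, v = 7:

LHS = max(2, 7) + min(2, 7) = 9
RHS = 2 + 7 = 9

LHS = RHS, so the equation holds at this point.

Answer: Holds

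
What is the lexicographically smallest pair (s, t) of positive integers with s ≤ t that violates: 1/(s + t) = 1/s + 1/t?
(s, t) = (1, 1)

Substituting (1, 1) into the claim:
LHS = 1/(1 + 1) = 1/2
RHS = 1/1 + 1/1 = 2

Since LHS ≠ RHS, this pair disproves the claim, and no lexicographically smaller pair (s ≤ t, positive integers) does.

For instance (8, 8) is also a counterexample (LHS = 1/16, RHS = 1/4), but it's lexicographically larger.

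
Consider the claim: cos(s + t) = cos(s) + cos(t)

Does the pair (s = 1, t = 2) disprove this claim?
Substituting s = 1, t = 2:
LHS = cos(1 + 2) = cos(3) ≈ -0.99
RHS = cos(1) + cos(2) ≈ 0.1242

Since LHS ≠ RHS, this pair disproves the claim.

Answer: Yes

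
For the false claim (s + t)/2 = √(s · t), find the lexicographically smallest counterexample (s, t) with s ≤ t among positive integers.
(s, t) = (1, 2)

At (1, 1): both sides equal 1, so it holds there.

Substituting (1, 2) into the claim:
LHS = (1 + 2)/2 = 3/2
RHS = √(1 · 2) = √(2) ≈ 1.414

Since LHS ≠ RHS, this pair disproves the claim, and no lexicographically smaller pair (s ≤ t, positive integers) does.

For instance (5, 6) is also a counterexample (LHS = 11/2, RHS = √(30) ≈ 5.477), but it's lexicographically larger.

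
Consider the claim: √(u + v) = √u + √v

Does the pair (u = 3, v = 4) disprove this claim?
Substituting u = 3, v = 4:
LHS = √(3 + 4) = √(7) ≈ 2.646
RHS = √3 + √4 = √(3) + 2 ≈ 3.732

Since LHS ≠ RHS, this pair disproves the claim.

Answer: Yes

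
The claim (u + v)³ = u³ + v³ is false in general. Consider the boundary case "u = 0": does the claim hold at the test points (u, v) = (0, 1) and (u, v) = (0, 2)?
Yes, holds at both test points

At (0, 1): LHS = 1, RHS = 1 → equal
At (0, 2): LHS = 8, RHS = 8 → equal

So the claim does hold at both of these boundary points, even though it is not an identity.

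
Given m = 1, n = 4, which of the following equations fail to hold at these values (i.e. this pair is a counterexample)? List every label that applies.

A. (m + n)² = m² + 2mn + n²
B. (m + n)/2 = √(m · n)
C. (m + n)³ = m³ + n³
B, C

Evaluating each claim at the given values:
A. LHS = 25, RHS = 25 → holds here (LHS = RHS)
B. LHS = 5/2, RHS = 2 → fails here (LHS ≠ RHS)
C. LHS = 125, RHS = 65 → fails here (LHS ≠ RHS)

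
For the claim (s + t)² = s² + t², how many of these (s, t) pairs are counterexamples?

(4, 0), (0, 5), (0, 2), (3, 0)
Testing each pair:
(4, 0): LHS = 16, RHS = 16 → satisfies claim
(0, 5): LHS = 25, RHS = 25 → satisfies claim
(0, 2): LHS = 4, RHS = 4 → satisfies claim
(3, 0): LHS = 9, RHS = 9 → satisfies claim

That makes 0 counterexamples.

Answer: 0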